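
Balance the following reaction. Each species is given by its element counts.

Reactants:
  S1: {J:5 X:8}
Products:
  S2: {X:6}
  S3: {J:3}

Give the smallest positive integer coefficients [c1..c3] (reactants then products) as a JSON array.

J: 3·5 = 15 | 4·0+5·3 = 15
X: 3·8 = 24 | 4·6+5·0 = 24
gcd(3,4,5) = 1

Coefficients: [3, 4, 5]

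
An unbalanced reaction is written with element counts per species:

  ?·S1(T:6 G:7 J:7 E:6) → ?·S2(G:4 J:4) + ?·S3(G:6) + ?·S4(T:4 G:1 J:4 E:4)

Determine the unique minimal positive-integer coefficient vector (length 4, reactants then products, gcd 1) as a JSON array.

Coefficients: [4, 1, 3, 6]

T: 4·6 = 24 | 1·0+3·0+6·4 = 24
G: 4·7 = 28 | 1·4+3·6+6·1 = 28
J: 4·7 = 28 | 1·4+3·0+6·4 = 28
E: 4·6 = 24 | 1·0+3·0+6·4 = 24
gcd(4,1,3,6) = 1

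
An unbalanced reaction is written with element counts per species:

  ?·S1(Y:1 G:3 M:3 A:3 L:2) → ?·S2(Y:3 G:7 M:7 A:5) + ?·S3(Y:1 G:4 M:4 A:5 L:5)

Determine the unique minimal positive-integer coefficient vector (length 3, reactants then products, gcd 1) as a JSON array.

Coefficients: [5, 1, 2]

Y: 5·1 = 5 | 1·3+2·1 = 5
G: 5·3 = 15 | 1·7+2·4 = 15
M: 5·3 = 15 | 1·7+2·4 = 15
A: 5·3 = 15 | 1·5+2·5 = 15
L: 5·2 = 10 | 1·0+2·5 = 10
gcd(5,1,2) = 1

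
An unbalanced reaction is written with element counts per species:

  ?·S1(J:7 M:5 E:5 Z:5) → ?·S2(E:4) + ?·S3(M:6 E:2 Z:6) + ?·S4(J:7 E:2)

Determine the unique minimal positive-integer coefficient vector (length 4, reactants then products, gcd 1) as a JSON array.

Coefficients: [6, 2, 5, 6]

J: 6·7 = 42 | 2·0+5·0+6·7 = 42
M: 6·5 = 30 | 2·0+5·6+6·0 = 30
E: 6·5 = 30 | 2·4+5·2+6·2 = 30
Z: 6·5 = 30 | 2·0+5·6+6·0 = 30
gcd(6,2,5,6) = 1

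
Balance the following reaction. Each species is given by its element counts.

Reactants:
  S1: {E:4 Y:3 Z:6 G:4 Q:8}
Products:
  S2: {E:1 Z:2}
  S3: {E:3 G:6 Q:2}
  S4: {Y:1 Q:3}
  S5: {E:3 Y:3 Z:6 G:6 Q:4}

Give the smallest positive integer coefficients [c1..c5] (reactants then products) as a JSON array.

Coefficients: [3, 6, 1, 6, 1]

E: 3·4 = 12 | 6·1+1·3+6·0+1·3 = 12
Y: 3·3 = 9 | 6·0+1·0+6·1+1·3 = 9
Z: 3·6 = 18 | 6·2+1·0+6·0+1·6 = 18
G: 3·4 = 12 | 6·0+1·6+6·0+1·6 = 12
Q: 3·8 = 24 | 6·0+1·2+6·3+1·4 = 24
gcd(3,6,1,6,1) = 1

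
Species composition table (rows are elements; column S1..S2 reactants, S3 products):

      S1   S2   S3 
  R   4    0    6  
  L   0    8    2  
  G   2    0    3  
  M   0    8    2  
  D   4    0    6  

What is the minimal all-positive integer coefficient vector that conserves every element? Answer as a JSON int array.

Coefficients: [6, 1, 4]

R: 6·4+1·0 = 24 | 4·6 = 24
L: 6·0+1·8 = 8 | 4·2 = 8
G: 6·2+1·0 = 12 | 4·3 = 12
M: 6·0+1·8 = 8 | 4·2 = 8
D: 6·4+1·0 = 24 | 4·6 = 24
gcd(6,1,4) = 1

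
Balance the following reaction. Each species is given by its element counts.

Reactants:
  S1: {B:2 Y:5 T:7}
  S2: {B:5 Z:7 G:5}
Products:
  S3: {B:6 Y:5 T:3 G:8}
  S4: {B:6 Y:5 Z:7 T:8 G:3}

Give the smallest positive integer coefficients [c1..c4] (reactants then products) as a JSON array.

B: 5·2+4·5 = 30 | 1·6+4·6 = 30
Y: 5·5+4·0 = 25 | 1·5+4·5 = 25
Z: 5·0+4·7 = 28 | 1·0+4·7 = 28
T: 5·7+4·0 = 35 | 1·3+4·8 = 35
G: 5·0+4·5 = 20 | 1·8+4·3 = 20
gcd(5,4,1,4) = 1

Coefficients: [5, 4, 1, 4]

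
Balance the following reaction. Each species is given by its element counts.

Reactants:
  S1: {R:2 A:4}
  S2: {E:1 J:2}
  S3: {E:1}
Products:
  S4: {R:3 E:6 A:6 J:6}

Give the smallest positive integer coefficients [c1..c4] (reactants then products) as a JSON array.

Coefficients: [3, 6, 6, 2]

R: 3·2+6·0+6·0 = 6 | 2·3 = 6
E: 3·0+6·1+6·1 = 12 | 2·6 = 12
A: 3·4+6·0+6·0 = 12 | 2·6 = 12
J: 3·0+6·2+6·0 = 12 | 2·6 = 12
gcd(3,6,6,2) = 1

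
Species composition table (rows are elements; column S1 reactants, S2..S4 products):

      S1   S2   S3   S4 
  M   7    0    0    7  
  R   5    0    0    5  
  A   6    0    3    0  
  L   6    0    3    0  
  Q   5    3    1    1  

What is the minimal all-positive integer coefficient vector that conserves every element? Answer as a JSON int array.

M: 3·7 = 21 | 2·0+6·0+3·7 = 21
R: 3·5 = 15 | 2·0+6·0+3·5 = 15
A: 3·6 = 18 | 2·0+6·3+3·0 = 18
L: 3·6 = 18 | 2·0+6·3+3·0 = 18
Q: 3·5 = 15 | 2·3+6·1+3·1 = 15
gcd(3,2,6,3) = 1

Coefficients: [3, 2, 6, 3]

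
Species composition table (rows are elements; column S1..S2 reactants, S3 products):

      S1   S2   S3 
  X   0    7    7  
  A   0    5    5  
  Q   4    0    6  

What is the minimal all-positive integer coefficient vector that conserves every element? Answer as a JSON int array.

Coefficients: [3, 2, 2]

X: 3·0+2·7 = 14 | 2·7 = 14
A: 3·0+2·5 = 10 | 2·5 = 10
Q: 3·4+2·0 = 12 | 2·6 = 12
gcd(3,2,2) = 1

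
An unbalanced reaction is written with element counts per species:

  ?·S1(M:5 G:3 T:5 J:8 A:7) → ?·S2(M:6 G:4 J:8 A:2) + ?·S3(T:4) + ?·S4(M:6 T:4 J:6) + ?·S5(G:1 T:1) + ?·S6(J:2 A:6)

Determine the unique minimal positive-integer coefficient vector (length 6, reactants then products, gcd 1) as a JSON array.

M: 6·5 = 30 | 3·6+4·0+2·6+6·0+6·0 = 30
G: 6·3 = 18 | 3·4+4·0+2·0+6·1+6·0 = 18
T: 6·5 = 30 | 3·0+4·4+2·4+6·1+6·0 = 30
J: 6·8 = 48 | 3·8+4·0+2·6+6·0+6·2 = 48
A: 6·7 = 42 | 3·2+4·0+2·0+6·0+6·6 = 42
gcd(6,3,4,2,6,6) = 1

Coefficients: [6, 3, 4, 2, 6, 6]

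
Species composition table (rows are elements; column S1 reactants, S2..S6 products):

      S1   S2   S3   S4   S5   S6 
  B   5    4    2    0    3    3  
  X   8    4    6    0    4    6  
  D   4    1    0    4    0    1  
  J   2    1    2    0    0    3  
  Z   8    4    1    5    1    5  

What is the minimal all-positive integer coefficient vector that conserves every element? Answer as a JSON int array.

B: 6·5 = 30 | 3·4+3·2+5·0+3·3+1·3 = 30
X: 6·8 = 48 | 3·4+3·6+5·0+3·4+1·6 = 48
D: 6·4 = 24 | 3·1+3·0+5·4+3·0+1·1 = 24
J: 6·2 = 12 | 3·1+3·2+5·0+3·0+1·3 = 12
Z: 6·8 = 48 | 3·4+3·1+5·5+3·1+1·5 = 48
gcd(6,3,3,5,3,1) = 1

Coefficients: [6, 3, 3, 5, 3, 1]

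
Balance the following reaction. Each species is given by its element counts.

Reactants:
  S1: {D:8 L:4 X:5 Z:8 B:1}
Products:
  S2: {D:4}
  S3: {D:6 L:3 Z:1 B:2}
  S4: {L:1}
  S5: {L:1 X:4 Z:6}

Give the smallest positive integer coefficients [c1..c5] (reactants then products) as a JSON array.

Coefficients: [4, 5, 2, 5, 5]

D: 4·8 = 32 | 5·4+2·6+5·0+5·0 = 32
L: 4·4 = 16 | 5·0+2·3+5·1+5·1 = 16
X: 4·5 = 20 | 5·0+2·0+5·0+5·4 = 20
Z: 4·8 = 32 | 5·0+2·1+5·0+5·6 = 32
B: 4·1 = 4 | 5·0+2·2+5·0+5·0 = 4
gcd(4,5,2,5,5) = 1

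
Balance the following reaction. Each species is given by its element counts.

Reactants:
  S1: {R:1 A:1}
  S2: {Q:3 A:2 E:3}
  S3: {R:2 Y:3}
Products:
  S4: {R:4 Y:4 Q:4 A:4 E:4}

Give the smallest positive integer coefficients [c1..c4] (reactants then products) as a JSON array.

R: 4·1+4·0+4·2 = 12 | 3·4 = 12
Y: 4·0+4·0+4·3 = 12 | 3·4 = 12
Q: 4·0+4·3+4·0 = 12 | 3·4 = 12
A: 4·1+4·2+4·0 = 12 | 3·4 = 12
E: 4·0+4·3+4·0 = 12 | 3·4 = 12
gcd(4,4,4,3) = 1

Coefficients: [4, 4, 4, 3]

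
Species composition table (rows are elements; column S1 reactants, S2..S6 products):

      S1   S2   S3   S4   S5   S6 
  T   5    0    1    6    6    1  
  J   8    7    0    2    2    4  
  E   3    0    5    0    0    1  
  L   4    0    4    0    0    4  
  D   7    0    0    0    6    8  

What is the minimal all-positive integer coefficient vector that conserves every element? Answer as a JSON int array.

T: 6·5 = 30 | 4·0+3·1+1·6+3·6+3·1 = 30
J: 6·8 = 48 | 4·7+3·0+1·2+3·2+3·4 = 48
E: 6·3 = 18 | 4·0+3·5+1·0+3·0+3·1 = 18
L: 6·4 = 24 | 4·0+3·4+1·0+3·0+3·4 = 24
D: 6·7 = 42 | 4·0+3·0+1·0+3·6+3·8 = 42
gcd(6,4,3,1,3,3) = 1

Coefficients: [6, 4, 3, 1, 3, 3]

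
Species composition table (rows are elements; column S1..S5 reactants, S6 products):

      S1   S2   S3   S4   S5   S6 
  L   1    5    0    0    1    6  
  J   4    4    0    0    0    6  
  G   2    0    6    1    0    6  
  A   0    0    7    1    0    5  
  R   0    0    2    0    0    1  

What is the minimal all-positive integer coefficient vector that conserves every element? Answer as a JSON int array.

L: 3·1+3·5+2·0+6·0+6·1 = 24 | 4·6 = 24
J: 3·4+3·4+2·0+6·0+6·0 = 24 | 4·6 = 24
G: 3·2+3·0+2·6+6·1+6·0 = 24 | 4·6 = 24
A: 3·0+3·0+2·7+6·1+6·0 = 20 | 4·5 = 20
R: 3·0+3·0+2·2+6·0+6·0 = 4 | 4·1 = 4
gcd(3,3,2,6,6,4) = 1

Coefficients: [3, 3, 2, 6, 6, 4]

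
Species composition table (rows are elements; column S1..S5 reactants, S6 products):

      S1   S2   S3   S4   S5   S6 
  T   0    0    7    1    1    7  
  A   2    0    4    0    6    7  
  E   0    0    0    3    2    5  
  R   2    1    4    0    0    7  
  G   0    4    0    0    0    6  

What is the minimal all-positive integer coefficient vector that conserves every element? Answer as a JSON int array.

T: 5·0+6·0+3·7+6·1+1·1 = 28 | 4·7 = 28
A: 5·2+6·0+3·4+6·0+1·6 = 28 | 4·7 = 28
E: 5·0+6·0+3·0+6·3+1·2 = 20 | 4·5 = 20
R: 5·2+6·1+3·4+6·0+1·0 = 28 | 4·7 = 28
G: 5·0+6·4+3·0+6·0+1·0 = 24 | 4·6 = 24
gcd(5,6,3,6,1,4) = 1

Coefficients: [5, 6, 3, 6, 1, 4]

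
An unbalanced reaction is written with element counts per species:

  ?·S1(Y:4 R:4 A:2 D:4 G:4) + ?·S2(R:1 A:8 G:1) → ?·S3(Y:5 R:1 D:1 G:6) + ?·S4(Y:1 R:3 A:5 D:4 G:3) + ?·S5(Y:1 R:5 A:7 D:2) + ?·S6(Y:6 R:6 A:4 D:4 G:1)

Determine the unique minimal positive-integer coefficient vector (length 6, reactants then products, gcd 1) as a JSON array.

Y: 5·4+2·0 = 20 | 2·5+3·1+1·1+1·6 = 20
R: 5·4+2·1 = 22 | 2·1+3·3+1·5+1·6 = 22
A: 5·2+2·8 = 26 | 2·0+3·5+1·7+1·4 = 26
D: 5·4+2·0 = 20 | 2·1+3·4+1·2+1·4 = 20
G: 5·4+2·1 = 22 | 2·6+3·3+1·0+1·1 = 22
gcd(5,2,2,3,1,1) = 1

Coefficients: [5, 2, 2, 3, 1, 1]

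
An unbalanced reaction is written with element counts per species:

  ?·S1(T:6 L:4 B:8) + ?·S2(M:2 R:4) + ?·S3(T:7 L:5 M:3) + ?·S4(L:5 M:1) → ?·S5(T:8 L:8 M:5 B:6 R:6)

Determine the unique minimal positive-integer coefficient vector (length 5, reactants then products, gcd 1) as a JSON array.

Coefficients: [3, 6, 2, 2, 4]

T: 3·6+6·0+2·7+2·0 = 32 | 4·8 = 32
L: 3·4+6·0+2·5+2·5 = 32 | 4·8 = 32
M: 3·0+6·2+2·3+2·1 = 20 | 4·5 = 20
B: 3·8+6·0+2·0+2·0 = 24 | 4·6 = 24
R: 3·0+6·4+2·0+2·0 = 24 | 4·6 = 24
gcd(3,6,2,2,4) = 1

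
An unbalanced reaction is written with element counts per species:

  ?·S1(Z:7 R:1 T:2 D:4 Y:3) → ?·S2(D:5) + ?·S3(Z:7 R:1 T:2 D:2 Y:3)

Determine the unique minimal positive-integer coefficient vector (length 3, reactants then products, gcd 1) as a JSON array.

Z: 5·7 = 35 | 2·0+5·7 = 35
R: 5·1 = 5 | 2·0+5·1 = 5
T: 5·2 = 10 | 2·0+5·2 = 10
D: 5·4 = 20 | 2·5+5·2 = 20
Y: 5·3 = 15 | 2·0+5·3 = 15
gcd(5,2,5) = 1

Coefficients: [5, 2, 5]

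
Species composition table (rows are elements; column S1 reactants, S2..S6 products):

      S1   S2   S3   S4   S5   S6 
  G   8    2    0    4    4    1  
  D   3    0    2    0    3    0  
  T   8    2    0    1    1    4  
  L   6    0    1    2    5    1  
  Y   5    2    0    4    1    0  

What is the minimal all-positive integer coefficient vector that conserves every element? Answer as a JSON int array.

Coefficients: [5, 5, 3, 3, 3, 6]

G: 5·8 = 40 | 5·2+3·0+3·4+3·4+6·1 = 40
D: 5·3 = 15 | 5·0+3·2+3·0+3·3+6·0 = 15
T: 5·8 = 40 | 5·2+3·0+3·1+3·1+6·4 = 40
L: 5·6 = 30 | 5·0+3·1+3·2+3·5+6·1 = 30
Y: 5·5 = 25 | 5·2+3·0+3·4+3·1+6·0 = 25
gcd(5,5,3,3,3,6) = 1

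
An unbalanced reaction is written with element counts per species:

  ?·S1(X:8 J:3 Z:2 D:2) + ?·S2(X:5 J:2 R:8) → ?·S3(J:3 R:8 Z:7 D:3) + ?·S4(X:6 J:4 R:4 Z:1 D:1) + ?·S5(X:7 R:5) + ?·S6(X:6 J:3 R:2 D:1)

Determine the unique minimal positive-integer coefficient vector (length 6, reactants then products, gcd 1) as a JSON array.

Coefficients: [5, 6, 1, 3, 4, 4]

X: 5·8+6·5 = 70 | 1·0+3·6+4·7+4·6 = 70
J: 5·3+6·2 = 27 | 1·3+3·4+4·0+4·3 = 27
R: 5·0+6·8 = 48 | 1·8+3·4+4·5+4·2 = 48
Z: 5·2+6·0 = 10 | 1·7+3·1+4·0+4·0 = 10
D: 5·2+6·0 = 10 | 1·3+3·1+4·0+4·1 = 10
gcd(5,6,1,3,4,4) = 1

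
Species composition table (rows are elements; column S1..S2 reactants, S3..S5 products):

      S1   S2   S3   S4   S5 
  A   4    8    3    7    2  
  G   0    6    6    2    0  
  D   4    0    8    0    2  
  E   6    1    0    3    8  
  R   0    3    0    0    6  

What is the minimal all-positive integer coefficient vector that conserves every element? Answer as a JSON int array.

A: 5·4+4·8 = 52 | 2·3+6·7+2·2 = 52
G: 5·0+4·6 = 24 | 2·6+6·2+2·0 = 24
D: 5·4+4·0 = 20 | 2·8+6·0+2·2 = 20
E: 5·6+4·1 = 34 | 2·0+6·3+2·8 = 34
R: 5·0+4·3 = 12 | 2·0+6·0+2·6 = 12
gcd(5,4,2,6,2) = 1

Coefficients: [5, 4, 2, 6, 2]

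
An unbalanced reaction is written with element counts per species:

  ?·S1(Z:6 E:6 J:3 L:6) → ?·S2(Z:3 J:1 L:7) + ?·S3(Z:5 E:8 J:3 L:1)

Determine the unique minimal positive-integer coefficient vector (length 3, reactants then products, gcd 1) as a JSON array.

Z: 4·6 = 24 | 3·3+3·5 = 24
E: 4·6 = 24 | 3·0+3·8 = 24
J: 4·3 = 12 | 3·1+3·3 = 12
L: 4·6 = 24 | 3·7+3·1 = 24
gcd(4,3,3) = 1

Coefficients: [4, 3, 3]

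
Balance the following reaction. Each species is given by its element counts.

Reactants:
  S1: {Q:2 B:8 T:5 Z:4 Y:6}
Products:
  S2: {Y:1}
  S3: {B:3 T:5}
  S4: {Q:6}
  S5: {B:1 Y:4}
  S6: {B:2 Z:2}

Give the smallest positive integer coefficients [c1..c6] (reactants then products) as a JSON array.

Coefficients: [3, 6, 3, 1, 3, 6]

Q: 3·2 = 6 | 6·0+3·0+1·6+3·0+6·0 = 6
B: 3·8 = 24 | 6·0+3·3+1·0+3·1+6·2 = 24
T: 3·5 = 15 | 6·0+3·5+1·0+3·0+6·0 = 15
Z: 3·4 = 12 | 6·0+3·0+1·0+3·0+6·2 = 12
Y: 3·6 = 18 | 6·1+3·0+1·0+3·4+6·0 = 18
gcd(3,6,3,1,3,6) = 1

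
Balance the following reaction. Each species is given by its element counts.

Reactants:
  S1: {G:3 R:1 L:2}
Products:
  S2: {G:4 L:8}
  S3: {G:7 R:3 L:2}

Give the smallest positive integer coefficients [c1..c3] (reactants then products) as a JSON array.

Coefficients: [6, 1, 2]

G: 6·3 = 18 | 1·4+2·7 = 18
R: 6·1 = 6 | 1·0+2·3 = 6
L: 6·2 = 12 | 1·8+2·2 = 12
gcd(6,1,2) = 1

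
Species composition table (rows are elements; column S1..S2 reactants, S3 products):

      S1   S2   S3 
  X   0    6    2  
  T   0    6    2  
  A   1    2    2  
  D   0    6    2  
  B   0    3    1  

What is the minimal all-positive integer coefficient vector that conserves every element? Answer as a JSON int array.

X: 4·0+1·6 = 6 | 3·2 = 6
T: 4·0+1·6 = 6 | 3·2 = 6
A: 4·1+1·2 = 6 | 3·2 = 6
D: 4·0+1·6 = 6 | 3·2 = 6
B: 4·0+1·3 = 3 | 3·1 = 3
gcd(4,1,3) = 1

Coefficients: [4, 1, 3]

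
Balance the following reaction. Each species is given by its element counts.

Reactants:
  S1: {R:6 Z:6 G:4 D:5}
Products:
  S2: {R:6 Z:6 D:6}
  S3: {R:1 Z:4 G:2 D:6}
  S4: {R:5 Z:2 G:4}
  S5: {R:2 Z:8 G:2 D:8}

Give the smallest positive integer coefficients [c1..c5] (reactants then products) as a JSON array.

R: 4·6 = 24 | 1·6+1·1+3·5+1·2 = 24
Z: 4·6 = 24 | 1·6+1·4+3·2+1·8 = 24
G: 4·4 = 16 | 1·0+1·2+3·4+1·2 = 16
D: 4·5 = 20 | 1·6+1·6+3·0+1·8 = 20
gcd(4,1,1,3,1) = 1

Coefficients: [4, 1, 1, 3, 1]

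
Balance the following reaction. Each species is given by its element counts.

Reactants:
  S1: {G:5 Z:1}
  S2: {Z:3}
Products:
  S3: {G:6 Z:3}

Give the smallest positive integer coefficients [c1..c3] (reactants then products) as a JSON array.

Coefficients: [6, 3, 5]

G: 6·5+3·0 = 30 | 5·6 = 30
Z: 6·1+3·3 = 15 | 5·3 = 15
gcd(6,3,5) = 1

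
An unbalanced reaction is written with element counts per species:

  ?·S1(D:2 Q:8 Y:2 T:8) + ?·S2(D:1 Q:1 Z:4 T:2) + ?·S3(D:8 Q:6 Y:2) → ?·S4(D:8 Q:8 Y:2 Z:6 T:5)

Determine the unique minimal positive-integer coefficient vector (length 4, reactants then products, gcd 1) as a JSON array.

D: 1·2+6·1+3·8 = 32 | 4·8 = 32
Q: 1·8+6·1+3·6 = 32 | 4·8 = 32
Y: 1·2+6·0+3·2 = 8 | 4·2 = 8
Z: 1·0+6·4+3·0 = 24 | 4·6 = 24
T: 1·8+6·2+3·0 = 20 | 4·5 = 20
gcd(1,6,3,4) = 1

Coefficients: [1, 6, 3, 4]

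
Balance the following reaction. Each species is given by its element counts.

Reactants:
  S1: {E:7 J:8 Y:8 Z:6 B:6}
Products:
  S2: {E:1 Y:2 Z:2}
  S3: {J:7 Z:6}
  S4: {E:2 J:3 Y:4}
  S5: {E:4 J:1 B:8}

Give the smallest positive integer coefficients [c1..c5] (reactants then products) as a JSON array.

E: 4·7 = 28 | 6·1+2·0+5·2+3·4 = 28
J: 4·8 = 32 | 6·0+2·7+5·3+3·1 = 32
Y: 4·8 = 32 | 6·2+2·0+5·4+3·0 = 32
Z: 4·6 = 24 | 6·2+2·6+5·0+3·0 = 24
B: 4·6 = 24 | 6·0+2·0+5·0+3·8 = 24
gcd(4,6,2,5,3) = 1

Coefficients: [4, 6, 2, 5, 3]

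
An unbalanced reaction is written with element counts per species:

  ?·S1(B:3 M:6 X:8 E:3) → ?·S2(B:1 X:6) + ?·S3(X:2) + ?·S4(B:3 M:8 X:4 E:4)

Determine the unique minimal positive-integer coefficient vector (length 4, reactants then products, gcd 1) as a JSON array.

B: 4·3 = 12 | 3·1+1·0+3·3 = 12
M: 4·6 = 24 | 3·0+1·0+3·8 = 24
X: 4·8 = 32 | 3·6+1·2+3·4 = 32
E: 4·3 = 12 | 3·0+1·0+3·4 = 12
gcd(4,3,1,3) = 1

Coefficients: [4, 3, 1, 3]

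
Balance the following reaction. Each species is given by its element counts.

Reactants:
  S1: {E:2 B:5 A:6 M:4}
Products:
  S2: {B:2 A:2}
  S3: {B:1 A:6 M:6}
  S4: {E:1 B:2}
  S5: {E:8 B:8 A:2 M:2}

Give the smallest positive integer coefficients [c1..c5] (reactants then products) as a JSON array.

Coefficients: [5, 5, 3, 2, 1]

E: 5·2 = 10 | 5·0+3·0+2·1+1·8 = 10
B: 5·5 = 25 | 5·2+3·1+2·2+1·8 = 25
A: 5·6 = 30 | 5·2+3·6+2·0+1·2 = 30
M: 5·4 = 20 | 5·0+3·6+2·0+1·2 = 20
gcd(5,5,3,2,1) = 1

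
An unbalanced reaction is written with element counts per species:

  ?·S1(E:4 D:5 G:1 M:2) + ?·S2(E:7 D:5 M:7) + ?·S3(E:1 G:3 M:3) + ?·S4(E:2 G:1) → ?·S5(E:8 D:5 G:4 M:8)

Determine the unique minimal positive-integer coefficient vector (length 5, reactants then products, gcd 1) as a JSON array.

Coefficients: [2, 3, 5, 3, 5]

E: 2·4+3·7+5·1+3·2 = 40 | 5·8 = 40
D: 2·5+3·5+5·0+3·0 = 25 | 5·5 = 25
G: 2·1+3·0+5·3+3·1 = 20 | 5·4 = 20
M: 2·2+3·7+5·3+3·0 = 40 | 5·8 = 40
gcd(2,3,5,3,5) = 1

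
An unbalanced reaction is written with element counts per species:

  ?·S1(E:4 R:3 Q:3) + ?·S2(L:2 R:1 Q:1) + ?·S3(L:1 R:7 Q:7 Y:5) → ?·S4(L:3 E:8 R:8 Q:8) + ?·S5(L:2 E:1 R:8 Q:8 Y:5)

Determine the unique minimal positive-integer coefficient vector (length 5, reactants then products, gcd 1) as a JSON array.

L: 5·0+5·2+4·1 = 14 | 2·3+4·2 = 14
E: 5·4+5·0+4·0 = 20 | 2·8+4·1 = 20
R: 5·3+5·1+4·7 = 48 | 2·8+4·8 = 48
Q: 5·3+5·1+4·7 = 48 | 2·8+4·8 = 48
Y: 5·0+5·0+4·5 = 20 | 2·0+4·5 = 20
gcd(5,5,4,2,4) = 1

Coefficients: [5, 5, 4, 2, 4]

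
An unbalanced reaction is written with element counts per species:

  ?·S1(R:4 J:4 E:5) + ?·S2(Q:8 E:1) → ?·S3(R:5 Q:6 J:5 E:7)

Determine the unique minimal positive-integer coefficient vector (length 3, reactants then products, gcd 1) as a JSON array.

Coefficients: [5, 3, 4]

R: 5·4+3·0 = 20 | 4·5 = 20
Q: 5·0+3·8 = 24 | 4·6 = 24
J: 5·4+3·0 = 20 | 4·5 = 20
E: 5·5+3·1 = 28 | 4·7 = 28
gcd(5,3,4) = 1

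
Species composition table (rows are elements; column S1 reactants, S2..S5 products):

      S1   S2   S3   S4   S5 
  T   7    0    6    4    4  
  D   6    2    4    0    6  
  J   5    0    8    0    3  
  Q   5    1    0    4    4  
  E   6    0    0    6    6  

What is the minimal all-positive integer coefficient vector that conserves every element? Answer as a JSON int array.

Coefficients: [6, 6, 3, 4, 2]

T: 6·7 = 42 | 6·0+3·6+4·4+2·4 = 42
D: 6·6 = 36 | 6·2+3·4+4·0+2·6 = 36
J: 6·5 = 30 | 6·0+3·8+4·0+2·3 = 30
Q: 6·5 = 30 | 6·1+3·0+4·4+2·4 = 30
E: 6·6 = 36 | 6·0+3·0+4·6+2·6 = 36
gcd(6,6,3,4,2) = 1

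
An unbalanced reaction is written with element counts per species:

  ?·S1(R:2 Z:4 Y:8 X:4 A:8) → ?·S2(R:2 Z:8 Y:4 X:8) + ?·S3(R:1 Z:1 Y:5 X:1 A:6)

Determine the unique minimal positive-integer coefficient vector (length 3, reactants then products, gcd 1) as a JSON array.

R: 3·2 = 6 | 1·2+4·1 = 6
Z: 3·4 = 12 | 1·8+4·1 = 12
Y: 3·8 = 24 | 1·4+4·5 = 24
X: 3·4 = 12 | 1·8+4·1 = 12
A: 3·8 = 24 | 1·0+4·6 = 24
gcd(3,1,4) = 1

Coefficients: [3, 1, 4]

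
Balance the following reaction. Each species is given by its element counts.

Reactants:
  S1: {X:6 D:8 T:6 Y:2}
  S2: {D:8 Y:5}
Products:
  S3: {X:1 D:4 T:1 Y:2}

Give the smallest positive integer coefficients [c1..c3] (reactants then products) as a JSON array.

Coefficients: [1, 2, 6]

X: 1·6+2·0 = 6 | 6·1 = 6
D: 1·8+2·8 = 24 | 6·4 = 24
T: 1·6+2·0 = 6 | 6·1 = 6
Y: 1·2+2·5 = 12 | 6·2 = 12
gcd(1,2,6) = 1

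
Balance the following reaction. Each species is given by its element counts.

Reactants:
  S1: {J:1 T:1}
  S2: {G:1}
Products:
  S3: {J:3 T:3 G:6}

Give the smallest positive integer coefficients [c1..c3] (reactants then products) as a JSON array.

Coefficients: [3, 6, 1]

J: 3·1+6·0 = 3 | 1·3 = 3
T: 3·1+6·0 = 3 | 1·3 = 3
G: 3·0+6·1 = 6 | 1·6 = 6
gcd(3,6,1) = 1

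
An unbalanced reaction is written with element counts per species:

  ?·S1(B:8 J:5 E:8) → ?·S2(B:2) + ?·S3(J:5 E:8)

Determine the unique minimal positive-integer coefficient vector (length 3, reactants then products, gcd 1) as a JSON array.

B: 1·8 = 8 | 4·2+1·0 = 8
J: 1·5 = 5 | 4·0+1·5 = 5
E: 1·8 = 8 | 4·0+1·8 = 8
gcd(1,4,1) = 1

Coefficients: [1, 4, 1]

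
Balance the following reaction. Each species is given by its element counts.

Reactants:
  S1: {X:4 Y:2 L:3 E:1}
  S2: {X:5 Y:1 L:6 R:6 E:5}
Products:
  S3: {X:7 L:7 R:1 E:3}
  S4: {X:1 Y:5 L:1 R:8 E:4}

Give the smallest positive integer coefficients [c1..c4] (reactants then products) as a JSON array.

Coefficients: [5, 5, 6, 3]

X: 5·4+5·5 = 45 | 6·7+3·1 = 45
Y: 5·2+5·1 = 15 | 6·0+3·5 = 15
L: 5·3+5·6 = 45 | 6·7+3·1 = 45
R: 5·0+5·6 = 30 | 6·1+3·8 = 30
E: 5·1+5·5 = 30 | 6·3+3·4 = 30
gcd(5,5,6,3) = 1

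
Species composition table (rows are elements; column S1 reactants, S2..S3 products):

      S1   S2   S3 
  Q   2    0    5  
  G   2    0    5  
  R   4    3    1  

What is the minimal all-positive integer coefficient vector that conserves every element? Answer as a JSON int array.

Coefficients: [5, 6, 2]

Q: 5·2 = 10 | 6·0+2·5 = 10
G: 5·2 = 10 | 6·0+2·5 = 10
R: 5·4 = 20 | 6·3+2·1 = 20
gcd(5,6,2) = 1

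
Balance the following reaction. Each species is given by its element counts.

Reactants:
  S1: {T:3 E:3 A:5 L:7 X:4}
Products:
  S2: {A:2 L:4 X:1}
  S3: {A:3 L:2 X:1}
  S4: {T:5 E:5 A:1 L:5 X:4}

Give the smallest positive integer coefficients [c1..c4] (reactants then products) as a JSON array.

T: 5·3 = 15 | 2·0+6·0+3·5 = 15
E: 5·3 = 15 | 2·0+6·0+3·5 = 15
A: 5·5 = 25 | 2·2+6·3+3·1 = 25
L: 5·7 = 35 | 2·4+6·2+3·5 = 35
X: 5·4 = 20 | 2·1+6·1+3·4 = 20
gcd(5,2,6,3) = 1

Coefficients: [5, 2, 6, 3]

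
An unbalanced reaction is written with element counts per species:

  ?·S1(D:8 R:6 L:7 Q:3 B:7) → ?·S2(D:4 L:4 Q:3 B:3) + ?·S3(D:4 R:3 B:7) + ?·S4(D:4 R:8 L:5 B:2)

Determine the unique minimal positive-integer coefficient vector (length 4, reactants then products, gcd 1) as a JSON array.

Coefficients: [5, 5, 2, 3]

D: 5·8 = 40 | 5·4+2·4+3·4 = 40
R: 5·6 = 30 | 5·0+2·3+3·8 = 30
L: 5·7 = 35 | 5·4+2·0+3·5 = 35
Q: 5·3 = 15 | 5·3+2·0+3·0 = 15
B: 5·7 = 35 | 5·3+2·7+3·2 = 35
gcd(5,5,2,3) = 1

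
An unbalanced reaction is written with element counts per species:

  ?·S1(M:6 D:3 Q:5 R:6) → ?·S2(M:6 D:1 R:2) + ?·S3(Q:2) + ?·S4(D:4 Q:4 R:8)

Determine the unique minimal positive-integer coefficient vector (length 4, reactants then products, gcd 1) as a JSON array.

Coefficients: [2, 2, 3, 1]

M: 2·6 = 12 | 2·6+3·0+1·0 = 12
D: 2·3 = 6 | 2·1+3·0+1·4 = 6
Q: 2·5 = 10 | 2·0+3·2+1·4 = 10
R: 2·6 = 12 | 2·2+3·0+1·8 = 12
gcd(2,2,3,1) = 1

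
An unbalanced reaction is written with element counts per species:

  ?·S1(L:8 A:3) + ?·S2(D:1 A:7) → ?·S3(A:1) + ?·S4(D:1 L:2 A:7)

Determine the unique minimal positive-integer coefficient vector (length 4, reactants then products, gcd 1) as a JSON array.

Coefficients: [1, 4, 3, 4]

D: 1·0+4·1 = 4 | 3·0+4·1 = 4
L: 1·8+4·0 = 8 | 3·0+4·2 = 8
A: 1·3+4·7 = 31 | 3·1+4·7 = 31
gcd(1,4,3,4) = 1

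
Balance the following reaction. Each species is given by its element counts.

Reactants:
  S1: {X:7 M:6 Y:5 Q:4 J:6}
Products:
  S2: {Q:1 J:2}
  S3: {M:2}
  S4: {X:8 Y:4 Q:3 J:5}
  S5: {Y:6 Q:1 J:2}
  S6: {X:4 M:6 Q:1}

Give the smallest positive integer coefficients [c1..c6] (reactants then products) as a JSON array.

X: 4·7 = 28 | 5·0+3·0+2·8+2·0+3·4 = 28
M: 4·6 = 24 | 5·0+3·2+2·0+2·0+3·6 = 24
Y: 4·5 = 20 | 5·0+3·0+2·4+2·6+3·0 = 20
Q: 4·4 = 16 | 5·1+3·0+2·3+2·1+3·1 = 16
J: 4·6 = 24 | 5·2+3·0+2·5+2·2+3·0 = 24
gcd(4,5,3,2,2,3) = 1

Coefficients: [4, 5, 3, 2, 2, 3]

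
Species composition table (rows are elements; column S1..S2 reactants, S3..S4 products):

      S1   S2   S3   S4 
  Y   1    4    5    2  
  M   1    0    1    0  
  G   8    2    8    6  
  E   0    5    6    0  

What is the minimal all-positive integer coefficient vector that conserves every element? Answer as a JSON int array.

Coefficients: [5, 6, 5, 2]

Y: 5·1+6·4 = 29 | 5·5+2·2 = 29
M: 5·1+6·0 = 5 | 5·1+2·0 = 5
G: 5·8+6·2 = 52 | 5·8+2·6 = 52
E: 5·0+6·5 = 30 | 5·6+2·0 = 30
gcd(5,6,5,2) = 1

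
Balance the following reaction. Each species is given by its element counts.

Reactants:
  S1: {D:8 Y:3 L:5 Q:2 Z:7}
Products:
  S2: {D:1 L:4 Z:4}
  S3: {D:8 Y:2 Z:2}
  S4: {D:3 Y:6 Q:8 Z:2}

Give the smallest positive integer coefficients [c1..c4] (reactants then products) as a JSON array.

D: 4·8 = 32 | 5·1+3·8+1·3 = 32
Y: 4·3 = 12 | 5·0+3·2+1·6 = 12
L: 4·5 = 20 | 5·4+3·0+1·0 = 20
Q: 4·2 = 8 | 5·0+3·0+1·8 = 8
Z: 4·7 = 28 | 5·4+3·2+1·2 = 28
gcd(4,5,3,1) = 1

Coefficients: [4, 5, 3, 1]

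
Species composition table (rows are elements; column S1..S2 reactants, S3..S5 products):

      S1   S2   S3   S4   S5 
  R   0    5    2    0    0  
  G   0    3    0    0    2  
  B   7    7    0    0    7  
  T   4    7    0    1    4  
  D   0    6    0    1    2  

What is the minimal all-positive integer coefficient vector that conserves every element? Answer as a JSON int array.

Coefficients: [1, 2, 5, 6, 3]

R: 1·0+2·5 = 10 | 5·2+6·0+3·0 = 10
G: 1·0+2·3 = 6 | 5·0+6·0+3·2 = 6
B: 1·7+2·7 = 21 | 5·0+6·0+3·7 = 21
T: 1·4+2·7 = 18 | 5·0+6·1+3·4 = 18
D: 1·0+2·6 = 12 | 5·0+6·1+3·2 = 12
gcd(1,2,5,6,3) = 1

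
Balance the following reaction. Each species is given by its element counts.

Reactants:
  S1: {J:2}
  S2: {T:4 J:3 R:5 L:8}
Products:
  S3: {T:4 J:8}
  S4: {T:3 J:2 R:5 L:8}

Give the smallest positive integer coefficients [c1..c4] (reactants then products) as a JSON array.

Coefficients: [2, 4, 1, 4]

T: 2·0+4·4 = 16 | 1·4+4·3 = 16
J: 2·2+4·3 = 16 | 1·8+4·2 = 16
R: 2·0+4·5 = 20 | 1·0+4·5 = 20
L: 2·0+4·8 = 32 | 1·0+4·8 = 32
gcd(2,4,1,4) = 1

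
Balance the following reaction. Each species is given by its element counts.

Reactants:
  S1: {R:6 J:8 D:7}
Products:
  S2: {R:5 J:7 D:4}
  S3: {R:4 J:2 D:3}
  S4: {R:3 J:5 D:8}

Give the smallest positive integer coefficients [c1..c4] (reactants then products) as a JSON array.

Coefficients: [5, 4, 1, 2]

R: 5·6 = 30 | 4·5+1·4+2·3 = 30
J: 5·8 = 40 | 4·7+1·2+2·5 = 40
D: 5·7 = 35 | 4·4+1·3+2·8 = 35
gcd(5,4,1,2) = 1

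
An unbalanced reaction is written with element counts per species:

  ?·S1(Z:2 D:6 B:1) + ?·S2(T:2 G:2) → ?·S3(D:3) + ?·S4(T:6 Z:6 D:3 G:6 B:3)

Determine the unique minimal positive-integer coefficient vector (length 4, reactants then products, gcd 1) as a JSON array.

T: 3·0+3·2 = 6 | 5·0+1·6 = 6
Z: 3·2+3·0 = 6 | 5·0+1·6 = 6
D: 3·6+3·0 = 18 | 5·3+1·3 = 18
G: 3·0+3·2 = 6 | 5·0+1·6 = 6
B: 3·1+3·0 = 3 | 5·0+1·3 = 3
gcd(3,3,5,1) = 1

Coefficients: [3, 3, 5, 1]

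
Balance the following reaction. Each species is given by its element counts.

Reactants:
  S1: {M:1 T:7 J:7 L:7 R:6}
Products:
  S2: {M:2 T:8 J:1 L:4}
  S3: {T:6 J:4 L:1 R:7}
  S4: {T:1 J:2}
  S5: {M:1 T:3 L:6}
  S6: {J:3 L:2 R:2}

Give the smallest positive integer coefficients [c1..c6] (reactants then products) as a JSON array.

Coefficients: [4, 1, 2, 2, 2, 5]

M: 4·1 = 4 | 1·2+2·0+2·0+2·1+5·0 = 4
T: 4·7 = 28 | 1·8+2·6+2·1+2·3+5·0 = 28
J: 4·7 = 28 | 1·1+2·4+2·2+2·0+5·3 = 28
L: 4·7 = 28 | 1·4+2·1+2·0+2·6+5·2 = 28
R: 4·6 = 24 | 1·0+2·7+2·0+2·0+5·2 = 24
gcd(4,1,2,2,2,5) = 1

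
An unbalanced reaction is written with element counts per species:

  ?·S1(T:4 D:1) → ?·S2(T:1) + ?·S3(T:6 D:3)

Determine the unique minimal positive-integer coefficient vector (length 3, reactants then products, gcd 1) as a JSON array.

Coefficients: [3, 6, 1]

T: 3·4 = 12 | 6·1+1·6 = 12
D: 3·1 = 3 | 6·0+1·3 = 3
gcd(3,6,1) = 1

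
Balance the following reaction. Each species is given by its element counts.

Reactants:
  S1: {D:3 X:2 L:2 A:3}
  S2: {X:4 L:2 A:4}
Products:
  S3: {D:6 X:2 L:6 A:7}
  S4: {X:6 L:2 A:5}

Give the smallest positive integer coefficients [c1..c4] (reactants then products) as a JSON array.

D: 2·3+4·0 = 6 | 1·6+3·0 = 6
X: 2·2+4·4 = 20 | 1·2+3·6 = 20
L: 2·2+4·2 = 12 | 1·6+3·2 = 12
A: 2·3+4·4 = 22 | 1·7+3·5 = 22
gcd(2,4,1,3) = 1

Coefficients: [2, 4, 1, 3]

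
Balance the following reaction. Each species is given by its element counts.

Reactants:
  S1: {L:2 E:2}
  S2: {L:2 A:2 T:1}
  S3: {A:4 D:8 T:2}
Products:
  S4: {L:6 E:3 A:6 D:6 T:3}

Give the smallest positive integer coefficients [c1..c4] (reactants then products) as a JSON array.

Coefficients: [6, 6, 3, 4]

L: 6·2+6·2+3·0 = 24 | 4·6 = 24
E: 6·2+6·0+3·0 = 12 | 4·3 = 12
A: 6·0+6·2+3·4 = 24 | 4·6 = 24
D: 6·0+6·0+3·8 = 24 | 4·6 = 24
T: 6·0+6·1+3·2 = 12 | 4·3 = 12
gcd(6,6,3,4) = 1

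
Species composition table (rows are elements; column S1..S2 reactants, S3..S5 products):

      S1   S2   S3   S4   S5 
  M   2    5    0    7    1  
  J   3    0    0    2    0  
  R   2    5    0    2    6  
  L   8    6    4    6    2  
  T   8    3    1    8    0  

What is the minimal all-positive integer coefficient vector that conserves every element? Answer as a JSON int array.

Coefficients: [2, 4, 4, 3, 3]

M: 2·2+4·5 = 24 | 4·0+3·7+3·1 = 24
J: 2·3+4·0 = 6 | 4·0+3·2+3·0 = 6
R: 2·2+4·5 = 24 | 4·0+3·2+3·6 = 24
L: 2·8+4·6 = 40 | 4·4+3·6+3·2 = 40
T: 2·8+4·3 = 28 | 4·1+3·8+3·0 = 28
gcd(2,4,4,3,3) = 1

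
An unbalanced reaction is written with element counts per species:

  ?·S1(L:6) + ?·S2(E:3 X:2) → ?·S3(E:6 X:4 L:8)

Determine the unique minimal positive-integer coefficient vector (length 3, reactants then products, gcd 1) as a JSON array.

Coefficients: [4, 6, 3]

E: 4·0+6·3 = 18 | 3·6 = 18
X: 4·0+6·2 = 12 | 3·4 = 12
L: 4·6+6·0 = 24 | 3·8 = 24
gcd(4,6,3) = 1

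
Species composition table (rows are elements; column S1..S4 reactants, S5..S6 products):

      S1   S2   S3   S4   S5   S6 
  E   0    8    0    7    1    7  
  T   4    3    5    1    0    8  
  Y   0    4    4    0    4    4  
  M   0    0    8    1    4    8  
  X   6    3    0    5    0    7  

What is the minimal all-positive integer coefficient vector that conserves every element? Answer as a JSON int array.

E: 2·0+1·8+5·0+4·7 = 36 | 1·1+5·7 = 36
T: 2·4+1·3+5·5+4·1 = 40 | 1·0+5·8 = 40
Y: 2·0+1·4+5·4+4·0 = 24 | 1·4+5·4 = 24
M: 2·0+1·0+5·8+4·1 = 44 | 1·4+5·8 = 44
X: 2·6+1·3+5·0+4·5 = 35 | 1·0+5·7 = 35
gcd(2,1,5,4,1,5) = 1

Coefficients: [2, 1, 5, 4, 1, 5]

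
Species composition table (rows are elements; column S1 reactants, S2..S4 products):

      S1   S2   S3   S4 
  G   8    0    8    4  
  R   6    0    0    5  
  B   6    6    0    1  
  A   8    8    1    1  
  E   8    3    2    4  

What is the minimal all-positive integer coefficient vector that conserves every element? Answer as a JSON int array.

G: 5·8 = 40 | 4·0+2·8+6·4 = 40
R: 5·6 = 30 | 4·0+2·0+6·5 = 30
B: 5·6 = 30 | 4·6+2·0+6·1 = 30
A: 5·8 = 40 | 4·8+2·1+6·1 = 40
E: 5·8 = 40 | 4·3+2·2+6·4 = 40
gcd(5,4,2,6) = 1

Coefficients: [5, 4, 2, 6]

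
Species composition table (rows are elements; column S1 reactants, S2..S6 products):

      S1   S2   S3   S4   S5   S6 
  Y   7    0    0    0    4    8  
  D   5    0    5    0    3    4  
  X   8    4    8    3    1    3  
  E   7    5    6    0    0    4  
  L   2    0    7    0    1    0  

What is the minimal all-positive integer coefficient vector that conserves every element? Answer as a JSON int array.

Y: 4·7 = 28 | 2·0+1·0+2·0+1·4+3·8 = 28
D: 4·5 = 20 | 2·0+1·5+2·0+1·3+3·4 = 20
X: 4·8 = 32 | 2·4+1·8+2·3+1·1+3·3 = 32
E: 4·7 = 28 | 2·5+1·6+2·0+1·0+3·4 = 28
L: 4·2 = 8 | 2·0+1·7+2·0+1·1+3·0 = 8
gcd(4,2,1,2,1,3) = 1

Coefficients: [4, 2, 1, 2, 1, 3]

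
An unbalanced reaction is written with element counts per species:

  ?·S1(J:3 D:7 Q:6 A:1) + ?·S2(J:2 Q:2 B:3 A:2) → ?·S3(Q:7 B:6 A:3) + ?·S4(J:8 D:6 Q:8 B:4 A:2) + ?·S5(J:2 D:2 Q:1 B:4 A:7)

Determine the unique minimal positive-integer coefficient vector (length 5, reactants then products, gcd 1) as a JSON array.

J: 2·3+6·2 = 18 | 1·0+2·8+1·2 = 18
D: 2·7+6·0 = 14 | 1·0+2·6+1·2 = 14
Q: 2·6+6·2 = 24 | 1·7+2·8+1·1 = 24
B: 2·0+6·3 = 18 | 1·6+2·4+1·4 = 18
A: 2·1+6·2 = 14 | 1·3+2·2+1·7 = 14
gcd(2,6,1,2,1) = 1

Coefficients: [2, 6, 1, 2, 1]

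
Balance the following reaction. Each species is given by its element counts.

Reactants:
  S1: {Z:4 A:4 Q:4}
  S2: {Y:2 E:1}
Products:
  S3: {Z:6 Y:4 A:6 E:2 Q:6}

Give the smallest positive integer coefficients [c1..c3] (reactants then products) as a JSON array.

Coefficients: [3, 4, 2]

Z: 3·4+4·0 = 12 | 2·6 = 12
Y: 3·0+4·2 = 8 | 2·4 = 8
A: 3·4+4·0 = 12 | 2·6 = 12
E: 3·0+4·1 = 4 | 2·2 = 4
Q: 3·4+4·0 = 12 | 2·6 = 12
gcd(3,4,2) = 1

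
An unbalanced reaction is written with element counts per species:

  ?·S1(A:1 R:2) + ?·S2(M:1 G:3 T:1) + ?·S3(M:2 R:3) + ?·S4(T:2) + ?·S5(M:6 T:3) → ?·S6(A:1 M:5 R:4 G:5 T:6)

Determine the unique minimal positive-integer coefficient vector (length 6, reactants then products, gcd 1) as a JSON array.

A: 3·1+5·0+2·0+5·0+1·0 = 3 | 3·1 = 3
M: 3·0+5·1+2·2+5·0+1·6 = 15 | 3·5 = 15
R: 3·2+5·0+2·3+5·0+1·0 = 12 | 3·4 = 12
G: 3·0+5·3+2·0+5·0+1·0 = 15 | 3·5 = 15
T: 3·0+5·1+2·0+5·2+1·3 = 18 | 3·6 = 18
gcd(3,5,2,5,1,3) = 1

Coefficients: [3, 5, 2, 5, 1, 3]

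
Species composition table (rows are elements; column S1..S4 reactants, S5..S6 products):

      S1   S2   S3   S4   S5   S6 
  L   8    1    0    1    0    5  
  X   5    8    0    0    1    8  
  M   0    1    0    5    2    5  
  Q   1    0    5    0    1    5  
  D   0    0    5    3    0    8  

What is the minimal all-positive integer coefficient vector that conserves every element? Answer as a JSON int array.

Coefficients: [2, 4, 5, 5, 2, 5]

L: 2·8+4·1+5·0+5·1 = 25 | 2·0+5·5 = 25
X: 2·5+4·8+5·0+5·0 = 42 | 2·1+5·8 = 42
M: 2·0+4·1+5·0+5·5 = 29 | 2·2+5·5 = 29
Q: 2·1+4·0+5·5+5·0 = 27 | 2·1+5·5 = 27
D: 2·0+4·0+5·5+5·3 = 40 | 2·0+5·8 = 40
gcd(2,4,5,5,2,5) = 1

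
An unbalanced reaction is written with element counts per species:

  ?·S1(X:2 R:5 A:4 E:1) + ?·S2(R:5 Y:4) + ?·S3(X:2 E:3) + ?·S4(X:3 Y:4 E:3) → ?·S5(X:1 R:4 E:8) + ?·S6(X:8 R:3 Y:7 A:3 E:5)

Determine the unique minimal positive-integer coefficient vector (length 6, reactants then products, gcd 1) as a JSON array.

Coefficients: [3, 1, 5, 6, 2, 4]

X: 3·2+1·0+5·2+6·3 = 34 | 2·1+4·8 = 34
R: 3·5+1·5+5·0+6·0 = 20 | 2·4+4·3 = 20
Y: 3·0+1·4+5·0+6·4 = 28 | 2·0+4·7 = 28
A: 3·4+1·0+5·0+6·0 = 12 | 2·0+4·3 = 12
E: 3·1+1·0+5·3+6·3 = 36 | 2·8+4·5 = 36
gcd(3,1,5,6,2,4) = 1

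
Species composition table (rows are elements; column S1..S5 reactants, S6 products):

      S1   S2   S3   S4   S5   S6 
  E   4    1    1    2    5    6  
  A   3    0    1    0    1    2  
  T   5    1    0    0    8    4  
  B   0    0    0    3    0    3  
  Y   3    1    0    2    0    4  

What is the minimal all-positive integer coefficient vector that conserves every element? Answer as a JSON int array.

Coefficients: [2, 6, 5, 6, 1, 6]

E: 2·4+6·1+5·1+6·2+1·5 = 36 | 6·6 = 36
A: 2·3+6·0+5·1+6·0+1·1 = 12 | 6·2 = 12
T: 2·5+6·1+5·0+6·0+1·8 = 24 | 6·4 = 24
B: 2·0+6·0+5·0+6·3+1·0 = 18 | 6·3 = 18
Y: 2·3+6·1+5·0+6·2+1·0 = 24 | 6·4 = 24
gcd(2,6,5,6,1,6) = 1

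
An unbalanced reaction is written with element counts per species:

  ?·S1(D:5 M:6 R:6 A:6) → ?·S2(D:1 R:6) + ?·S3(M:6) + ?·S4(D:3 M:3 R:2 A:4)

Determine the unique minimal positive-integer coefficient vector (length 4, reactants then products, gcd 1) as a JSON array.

D: 4·5 = 20 | 2·1+1·0+6·3 = 20
M: 4·6 = 24 | 2·0+1·6+6·3 = 24
R: 4·6 = 24 | 2·6+1·0+6·2 = 24
A: 4·6 = 24 | 2·0+1·0+6·4 = 24
gcd(4,2,1,6) = 1

Coefficients: [4, 2, 1, 6]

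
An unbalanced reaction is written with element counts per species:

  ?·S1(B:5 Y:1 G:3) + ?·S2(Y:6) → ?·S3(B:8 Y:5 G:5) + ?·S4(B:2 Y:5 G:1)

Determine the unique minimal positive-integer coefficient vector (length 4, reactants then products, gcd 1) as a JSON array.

B: 6·5+4·0 = 30 | 3·8+3·2 = 30
Y: 6·1+4·6 = 30 | 3·5+3·5 = 30
G: 6·3+4·0 = 18 | 3·5+3·1 = 18
gcd(6,4,3,3) = 1

Coefficients: [6, 4, 3, 3]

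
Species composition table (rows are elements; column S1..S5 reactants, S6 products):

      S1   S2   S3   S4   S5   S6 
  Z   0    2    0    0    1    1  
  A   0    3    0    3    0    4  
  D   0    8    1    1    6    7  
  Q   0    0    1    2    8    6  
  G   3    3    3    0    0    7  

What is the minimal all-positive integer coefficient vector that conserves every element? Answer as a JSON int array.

Z: 2·0+1·2+4·0+3·0+1·1 = 3 | 3·1 = 3
A: 2·0+1·3+4·0+3·3+1·0 = 12 | 3·4 = 12
D: 2·0+1·8+4·1+3·1+1·6 = 21 | 3·7 = 21
Q: 2·0+1·0+4·1+3·2+1·8 = 18 | 3·6 = 18
G: 2·3+1·3+4·3+3·0+1·0 = 21 | 3·7 = 21
gcd(2,1,4,3,1,3) = 1

Coefficients: [2, 1, 4, 3, 1, 3]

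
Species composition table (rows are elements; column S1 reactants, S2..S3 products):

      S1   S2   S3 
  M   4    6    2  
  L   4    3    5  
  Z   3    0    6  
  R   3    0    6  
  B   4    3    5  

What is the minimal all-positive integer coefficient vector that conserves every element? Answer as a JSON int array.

M: 2·4 = 8 | 1·6+1·2 = 8
L: 2·4 = 8 | 1·3+1·5 = 8
Z: 2·3 = 6 | 1·0+1·6 = 6
R: 2·3 = 6 | 1·0+1·6 = 6
B: 2·4 = 8 | 1·3+1·5 = 8
gcd(2,1,1) = 1

Coefficients: [2, 1, 1]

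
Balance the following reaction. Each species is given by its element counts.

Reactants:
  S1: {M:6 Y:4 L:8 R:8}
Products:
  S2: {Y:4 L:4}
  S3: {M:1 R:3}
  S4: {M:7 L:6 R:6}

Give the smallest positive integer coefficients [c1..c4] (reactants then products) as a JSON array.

Coefficients: [3, 3, 4, 2]

M: 3·6 = 18 | 3·0+4·1+2·7 = 18
Y: 3·4 = 12 | 3·4+4·0+2·0 = 12
L: 3·8 = 24 | 3·4+4·0+2·6 = 24
R: 3·8 = 24 | 3·0+4·3+2·6 = 24
gcd(3,3,4,2) = 1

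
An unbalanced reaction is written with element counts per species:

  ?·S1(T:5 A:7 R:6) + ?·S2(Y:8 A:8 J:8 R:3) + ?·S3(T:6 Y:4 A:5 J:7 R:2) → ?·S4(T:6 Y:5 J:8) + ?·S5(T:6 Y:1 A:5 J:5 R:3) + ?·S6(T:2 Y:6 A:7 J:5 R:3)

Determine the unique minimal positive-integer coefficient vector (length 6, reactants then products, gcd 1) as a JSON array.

T: 2·5+2·0+6·6 = 46 | 1·6+5·6+5·2 = 46
Y: 2·0+2·8+6·4 = 40 | 1·5+5·1+5·6 = 40
A: 2·7+2·8+6·5 = 60 | 1·0+5·5+5·7 = 60
J: 2·0+2·8+6·7 = 58 | 1·8+5·5+5·5 = 58
R: 2·6+2·3+6·2 = 30 | 1·0+5·3+5·3 = 30
gcd(2,2,6,1,5,5) = 1

Coefficients: [2, 2, 6, 1, 5, 5]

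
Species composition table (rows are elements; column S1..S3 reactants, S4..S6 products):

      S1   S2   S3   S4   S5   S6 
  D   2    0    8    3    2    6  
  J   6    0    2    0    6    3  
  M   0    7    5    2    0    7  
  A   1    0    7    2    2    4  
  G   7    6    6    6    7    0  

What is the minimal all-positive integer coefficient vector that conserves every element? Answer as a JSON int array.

D: 5·2+1·0+3·8 = 34 | 4·3+5·2+2·6 = 34
J: 5·6+1·0+3·2 = 36 | 4·0+5·6+2·3 = 36
M: 5·0+1·7+3·5 = 22 | 4·2+5·0+2·7 = 22
A: 5·1+1·0+3·7 = 26 | 4·2+5·2+2·4 = 26
G: 5·7+1·6+3·6 = 59 | 4·6+5·7+2·0 = 59
gcd(5,1,3,4,5,2) = 1

Coefficients: [5, 1, 3, 4, 5, 2]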